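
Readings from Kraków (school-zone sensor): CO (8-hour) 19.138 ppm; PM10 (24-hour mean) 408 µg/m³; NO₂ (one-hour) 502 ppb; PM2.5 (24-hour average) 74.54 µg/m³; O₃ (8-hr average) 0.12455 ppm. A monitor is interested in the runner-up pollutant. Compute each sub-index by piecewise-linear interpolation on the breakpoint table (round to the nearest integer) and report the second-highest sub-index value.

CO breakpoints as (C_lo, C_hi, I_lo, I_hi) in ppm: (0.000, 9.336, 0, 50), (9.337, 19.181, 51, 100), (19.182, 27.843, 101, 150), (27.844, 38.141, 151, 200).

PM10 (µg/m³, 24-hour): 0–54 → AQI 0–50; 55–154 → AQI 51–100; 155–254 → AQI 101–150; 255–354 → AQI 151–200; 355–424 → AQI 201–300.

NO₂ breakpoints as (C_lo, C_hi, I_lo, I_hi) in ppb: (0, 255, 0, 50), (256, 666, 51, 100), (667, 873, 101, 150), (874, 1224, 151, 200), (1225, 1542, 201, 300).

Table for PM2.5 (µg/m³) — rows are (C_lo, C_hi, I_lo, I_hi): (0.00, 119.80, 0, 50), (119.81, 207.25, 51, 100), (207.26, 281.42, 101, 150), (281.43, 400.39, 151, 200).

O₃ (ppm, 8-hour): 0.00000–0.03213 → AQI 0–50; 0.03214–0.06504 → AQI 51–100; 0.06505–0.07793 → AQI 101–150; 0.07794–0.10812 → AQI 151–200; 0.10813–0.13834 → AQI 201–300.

255

CO: row 9.337–19.181 (AQI 51–100). (100−51)·(19.138−9.337)/(19.181−9.337) + 51 = 49·9.801/9.844 + 51 ≈ 99.79 → 100.
PM10: row 355–424 (AQI 201–300). (300−201)·(408−355)/(424−355) + 201 = 99·53/69 + 201 ≈ 277.04 → 277.
NO₂ 502: bracket 256–666 → index 51–100; slope 49/410, offset 246.
AQI = 51 + 49/410·246 ≈ 80.40 ⇒ 80.
PM2.5: 74.54 lies in 0.00–119.80, so I_lo=0, I_hi=50, C_lo=0.00, C_hi=119.80.
(50−0)/(119.80−0.00) × (74.54−0.00) + 0 = 50/119.80 × 74.54 + 0 ≈ 31.11 → 31.
O₃: 0.12455 lies in 0.10813–0.13834, so I_lo=201, I_hi=300, C_lo=0.10813, C_hi=0.13834.
(300−201)/(0.13834−0.10813) × (0.12455−0.10813) + 201 = 99/0.03021 × 0.01642 + 201 ≈ 254.81 → 255.
Sub-indices: CO→100, PM10→277, NO₂→80, PM2.5→31, O₃→255. Ranked high→low: 277, 255, 100, 80, 31. Second-highest sub-index = 255.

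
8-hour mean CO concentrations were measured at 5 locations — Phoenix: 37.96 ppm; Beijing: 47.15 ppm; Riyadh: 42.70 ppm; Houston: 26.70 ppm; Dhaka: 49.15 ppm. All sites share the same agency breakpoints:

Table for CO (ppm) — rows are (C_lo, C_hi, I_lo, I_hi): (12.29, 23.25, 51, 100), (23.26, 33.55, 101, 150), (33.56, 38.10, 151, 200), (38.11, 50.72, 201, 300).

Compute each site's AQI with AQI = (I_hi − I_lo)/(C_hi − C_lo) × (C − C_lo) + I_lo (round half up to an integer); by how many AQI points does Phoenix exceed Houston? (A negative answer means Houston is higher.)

81

Phoenix: 37.96 lies in 33.56–38.10, so I_lo=151, I_hi=200, C_lo=33.56, C_hi=38.10.
(200−151)/(38.10−33.56) × (37.96−33.56) + 151 = 49/4.54 × 4.40 + 151 ≈ 198.49 → 198.
Beijing 47.15: bracket 38.11–50.72 → index 201–300; slope 99/12.61, offset 9.04.
AQI = 201 + 99/12.61·9.04 ≈ 271.97 ⇒ 272.
Riyadh: row 38.11–50.72 (AQI 201–300). (300−201)·(42.70−38.11)/(50.72−38.11) + 201 = 99·4.59/12.61 + 201 ≈ 237.04 → 237.
Houston: 26.70 lies in 23.26–33.55, so I_lo=101, I_hi=150, C_lo=23.26, C_hi=33.55.
(150−101)/(33.55−23.26) × (26.70−23.26) + 101 = 49/10.29 × 3.44 + 101 ≈ 117.38 → 117.
Dhaka: 49.15 ∈ [38.11, 50.72] ↔ index [201, 300].
201 + (49.15−38.11)·(300−201)/(50.72−38.11) = 201 + 11.04·99/12.61 ≈ 287.67, so AQI = 288.
AQIs: Phoenix=198, Beijing=272, Riyadh=237, Houston=117, Dhaka=288. Phoenix (198) − Houston (117) = 81.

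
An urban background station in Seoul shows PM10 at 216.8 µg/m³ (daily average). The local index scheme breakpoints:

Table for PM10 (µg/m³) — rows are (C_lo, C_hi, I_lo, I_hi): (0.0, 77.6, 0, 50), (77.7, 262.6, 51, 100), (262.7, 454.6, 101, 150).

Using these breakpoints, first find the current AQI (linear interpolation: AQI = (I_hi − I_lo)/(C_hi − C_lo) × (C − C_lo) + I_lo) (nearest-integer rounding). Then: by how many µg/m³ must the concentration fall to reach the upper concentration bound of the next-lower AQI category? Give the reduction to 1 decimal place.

139.2

PM10: 216.8 ∈ [77.7, 262.6] ↔ index [51, 100].
51 + (216.8−77.7)·(100−51)/(262.6−77.7) = 51 + 139.1·49/184.9 ≈ 87.86, so AQI = 88.
Current AQI 88 is in the Moderate range (51–100). The next-lower category tops out at AQI 50, whose upper concentration bound is 77.6 µg/m³.
Reduction needed = 216.8 − 77.6 = 139.2 µg/m³.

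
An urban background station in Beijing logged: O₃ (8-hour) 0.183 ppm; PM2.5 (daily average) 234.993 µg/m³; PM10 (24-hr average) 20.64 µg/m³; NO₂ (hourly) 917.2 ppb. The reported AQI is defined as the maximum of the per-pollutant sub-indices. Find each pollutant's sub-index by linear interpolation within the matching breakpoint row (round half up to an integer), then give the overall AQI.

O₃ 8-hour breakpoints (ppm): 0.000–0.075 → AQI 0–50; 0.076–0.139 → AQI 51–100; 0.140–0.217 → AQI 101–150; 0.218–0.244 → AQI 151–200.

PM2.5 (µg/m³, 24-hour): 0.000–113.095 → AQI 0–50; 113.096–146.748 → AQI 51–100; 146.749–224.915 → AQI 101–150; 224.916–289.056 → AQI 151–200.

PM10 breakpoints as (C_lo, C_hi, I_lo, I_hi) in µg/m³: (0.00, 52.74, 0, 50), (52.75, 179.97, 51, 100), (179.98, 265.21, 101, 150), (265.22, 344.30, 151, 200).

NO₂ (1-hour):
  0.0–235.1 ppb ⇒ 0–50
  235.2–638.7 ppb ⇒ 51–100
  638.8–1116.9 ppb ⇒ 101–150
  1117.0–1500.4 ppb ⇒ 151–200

159

O₃: 0.183 ∈ [0.140, 0.217] ↔ index [101, 150].
101 + (0.183−0.140)·(150−101)/(0.217−0.140) = 101 + 0.043·49/0.077 ≈ 128.36, so AQI = 128.
PM2.5: 234.993 lies in 224.916–289.056, so I_lo=151, I_hi=200, C_lo=224.916, C_hi=289.056.
(200−151)/(289.056−224.916) × (234.993−224.916) + 151 = 49/64.140 × 10.077 + 151 ≈ 158.70 → 159.
PM10: 20.64 lies in 0.00–52.74, so I_lo=0, I_hi=50, C_lo=0.00, C_hi=52.74.
(50−0)/(52.74−0.00) × (20.64−0.00) + 0 = 50/52.74 × 20.64 + 0 ≈ 19.57 → 20.
NO₂: 917.2 lies in 638.8–1116.9, so I_lo=101, I_hi=150, C_lo=638.8, C_hi=1116.9.
(150−101)/(1116.9−638.8) × (917.2−638.8) + 101 = 49/478.1 × 278.4 + 101 ≈ 129.53 → 130.
Sub-indices: O₃→128, PM2.5→159, PM10→20, NO₂→130. Overall AQI = max = 159; dominant pollutant is PM2.5.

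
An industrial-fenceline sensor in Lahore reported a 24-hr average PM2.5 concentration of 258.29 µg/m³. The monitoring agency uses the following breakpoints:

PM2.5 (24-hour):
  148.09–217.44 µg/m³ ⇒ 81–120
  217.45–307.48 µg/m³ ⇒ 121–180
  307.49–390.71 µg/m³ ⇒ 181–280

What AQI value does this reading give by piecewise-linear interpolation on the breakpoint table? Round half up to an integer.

148

PM2.5 258.29: bracket 217.45–307.48 → index 121–180; slope 59/90.03, offset 40.84.
AQI = 121 + 59/90.03·40.84 ≈ 147.76 ⇒ 148.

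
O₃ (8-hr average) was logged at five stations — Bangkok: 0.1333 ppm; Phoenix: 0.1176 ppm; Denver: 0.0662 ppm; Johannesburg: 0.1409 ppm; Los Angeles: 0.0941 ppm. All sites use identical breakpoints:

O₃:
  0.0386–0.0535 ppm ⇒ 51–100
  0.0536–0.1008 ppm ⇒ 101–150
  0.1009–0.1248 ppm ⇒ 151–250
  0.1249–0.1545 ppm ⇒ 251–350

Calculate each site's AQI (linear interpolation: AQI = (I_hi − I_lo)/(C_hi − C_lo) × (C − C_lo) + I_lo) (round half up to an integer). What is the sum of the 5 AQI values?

Bangkok 0.1333: bracket 0.1249–0.1545 → index 251–350; slope 99/0.0296, offset 0.0084.
AQI = 251 + 99/0.0296·0.0084 ≈ 279.09 ⇒ 279.
Phoenix: 0.1176 ∈ [0.1009, 0.1248] ↔ index [151, 250].
151 + (0.1176−0.1009)·(250−151)/(0.1248−0.1009) = 151 + 0.0167·99/0.0239 ≈ 220.18, so AQI = 220.
Denver: 0.0662 lies in 0.0536–0.1008, so I_lo=101, I_hi=150, C_lo=0.0536, C_hi=0.1008.
(150−101)/(0.1008−0.0536) × (0.0662−0.0536) + 101 = 49/0.0472 × 0.0126 + 101 ≈ 114.08 → 114.
Johannesburg: 0.1409 lies in 0.1249–0.1545, so I_lo=251, I_hi=350, C_lo=0.1249, C_hi=0.1545.
(350−251)/(0.1545−0.1249) × (0.1409−0.1249) + 251 = 99/0.0296 × 0.0160 + 251 ≈ 304.51 → 305.
Los Angeles: 0.0941 ∈ [0.0536, 0.1008] ↔ index [101, 150].
101 + (0.0941−0.0536)·(150−101)/(0.1008−0.0536) = 101 + 0.0405·49/0.0472 ≈ 143.04, so AQI = 143.
AQIs: Bangkok=279, Phoenix=220, Denver=114, Johannesburg=305, Los Angeles=143. Sum = 279 + 220 + 114 + 305 + 143 = 1061.

1061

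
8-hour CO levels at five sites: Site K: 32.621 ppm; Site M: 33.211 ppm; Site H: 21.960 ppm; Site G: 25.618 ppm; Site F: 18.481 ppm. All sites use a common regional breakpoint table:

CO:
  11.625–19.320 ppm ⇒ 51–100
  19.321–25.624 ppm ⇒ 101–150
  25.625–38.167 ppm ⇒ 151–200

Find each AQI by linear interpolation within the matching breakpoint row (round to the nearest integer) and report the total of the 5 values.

Site K: 32.621 lies in 25.625–38.167, so I_lo=151, I_hi=200, C_lo=25.625, C_hi=38.167.
(200−151)/(38.167−25.625) × (32.621−25.625) + 151 = 49/12.542 × 6.996 + 151 ≈ 178.33 → 178.
Site M: row 25.625–38.167 (AQI 151–200). (200−151)·(33.211−25.625)/(38.167−25.625) + 151 = 49·7.586/12.542 + 151 ≈ 180.64 → 181.
Site H: 21.960 lies in 19.321–25.624, so I_lo=101, I_hi=150, C_lo=19.321, C_hi=25.624.
(150−101)/(25.624−19.321) × (21.960−19.321) + 101 = 49/6.303 × 2.639 + 101 ≈ 121.52 → 122.
Site G 25.618: bracket 19.321–25.624 → index 101–150; slope 49/6.303, offset 6.297.
AQI = 101 + 49/6.303·6.297 ≈ 149.95 ⇒ 150.
Site F 18.481: bracket 11.625–19.320 → index 51–100; slope 49/7.695, offset 6.856.
AQI = 51 + 49/7.695·6.856 ≈ 94.66 ⇒ 95.
AQIs: Site K=178, Site M=181, Site H=122, Site G=150, Site F=95. Sum = 178 + 181 + 122 + 150 + 95 = 726.

726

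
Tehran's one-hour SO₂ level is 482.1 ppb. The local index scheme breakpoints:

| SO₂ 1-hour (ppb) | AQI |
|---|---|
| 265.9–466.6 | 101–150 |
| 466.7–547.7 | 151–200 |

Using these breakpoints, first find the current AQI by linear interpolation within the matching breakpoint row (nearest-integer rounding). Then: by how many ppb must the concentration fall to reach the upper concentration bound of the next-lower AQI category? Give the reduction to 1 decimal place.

SO₂: row 466.7–547.7 (AQI 151–200). (200−151)·(482.1−466.7)/(547.7−466.7) + 151 = 49·15.4/81.0 + 151 ≈ 160.32 → 160.
Current AQI 160 is in the Unhealthy range (151–200). The next-lower category tops out at AQI 150, whose upper concentration bound is 466.6 ppb.
Reduction needed = 482.1 − 466.6 = 15.5 ppb.

15.5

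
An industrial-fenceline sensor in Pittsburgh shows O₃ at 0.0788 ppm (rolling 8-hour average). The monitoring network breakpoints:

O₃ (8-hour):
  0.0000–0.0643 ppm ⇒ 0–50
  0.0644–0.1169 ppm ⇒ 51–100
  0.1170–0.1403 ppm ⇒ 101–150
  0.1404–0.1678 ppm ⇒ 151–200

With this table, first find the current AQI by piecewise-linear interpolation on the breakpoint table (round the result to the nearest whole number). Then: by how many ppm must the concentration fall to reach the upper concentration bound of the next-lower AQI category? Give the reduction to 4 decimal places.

O₃: 0.0788 ∈ [0.0644, 0.1169] ↔ index [51, 100].
51 + (0.0788−0.0644)·(100−51)/(0.1169−0.0644) = 51 + 0.0144·49/0.0525 ≈ 64.44, so AQI = 64.
Current AQI 64 is in the Moderate range (51–100). The next-lower category tops out at AQI 50, whose upper concentration bound is 0.0643 ppm.
Reduction needed = 0.0788 − 0.0643 = 0.0145 ppm.

0.0145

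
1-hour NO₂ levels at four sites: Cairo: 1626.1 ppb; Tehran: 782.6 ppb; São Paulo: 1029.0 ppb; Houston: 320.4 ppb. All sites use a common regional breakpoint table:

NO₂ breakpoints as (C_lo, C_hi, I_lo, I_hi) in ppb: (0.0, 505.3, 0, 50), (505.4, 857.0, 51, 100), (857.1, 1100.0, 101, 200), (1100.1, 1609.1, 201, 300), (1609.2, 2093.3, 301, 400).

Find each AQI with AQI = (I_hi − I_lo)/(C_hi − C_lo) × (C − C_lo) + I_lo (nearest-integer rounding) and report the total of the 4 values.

Cairo 1626.1: bracket 1609.2–2093.3 → index 301–400; slope 99/484.1, offset 16.9.
AQI = 301 + 99/484.1·16.9 ≈ 304.46 ⇒ 304.
Tehran: 782.6 ∈ [505.4, 857.0] ↔ index [51, 100].
51 + (782.6−505.4)·(100−51)/(857.0−505.4) = 51 + 277.2·49/351.6 ≈ 89.63, so AQI = 90.
São Paulo: 1029.0 ∈ [857.1, 1100.0] ↔ index [101, 200].
101 + (1029.0−857.1)·(200−101)/(1100.0−857.1) = 101 + 171.9·99/242.9 ≈ 171.06, so AQI = 171.
Houston: 320.4 ∈ [0.0, 505.3] ↔ index [0, 50].
0 + (320.4−0.0)·(50−0)/(505.3−0.0) = 0 + 320.4·50/505.3 ≈ 31.70, so AQI = 32.
AQIs: Cairo=304, Tehran=90, São Paulo=171, Houston=32. Sum = 304 + 90 + 171 + 32 = 597.

597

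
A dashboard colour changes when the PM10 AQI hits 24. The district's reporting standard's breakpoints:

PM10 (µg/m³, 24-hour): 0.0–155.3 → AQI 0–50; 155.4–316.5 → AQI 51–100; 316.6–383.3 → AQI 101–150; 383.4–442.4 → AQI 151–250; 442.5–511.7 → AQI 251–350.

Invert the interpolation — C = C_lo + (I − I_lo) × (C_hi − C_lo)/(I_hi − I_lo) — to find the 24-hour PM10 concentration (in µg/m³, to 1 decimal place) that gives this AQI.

74.5

AQI 24 lies in the 0–50 band, which corresponds to 0.0–155.3 µg/m³.
C = 0.0 + (24−0)×(155.3−0.0)/(50−0) = 0.0 + 24×155.3/50 ≈ 74.544 µg/m³ → 74.5 µg/m³ to 1 dp.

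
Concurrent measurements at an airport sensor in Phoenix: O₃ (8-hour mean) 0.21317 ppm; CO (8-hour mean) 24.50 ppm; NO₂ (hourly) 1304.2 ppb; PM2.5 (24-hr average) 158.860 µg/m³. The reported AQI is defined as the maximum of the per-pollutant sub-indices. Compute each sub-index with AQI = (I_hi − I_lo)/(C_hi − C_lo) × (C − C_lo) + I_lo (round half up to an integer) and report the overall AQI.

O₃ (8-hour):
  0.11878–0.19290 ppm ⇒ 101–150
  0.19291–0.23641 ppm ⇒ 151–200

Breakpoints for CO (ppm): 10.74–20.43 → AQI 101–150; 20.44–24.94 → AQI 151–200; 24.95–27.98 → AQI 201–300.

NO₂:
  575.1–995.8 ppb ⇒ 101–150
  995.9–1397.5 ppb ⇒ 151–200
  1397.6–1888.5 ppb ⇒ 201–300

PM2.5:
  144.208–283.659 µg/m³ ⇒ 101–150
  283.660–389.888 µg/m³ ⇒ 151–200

195

O₃: 0.21317 ∈ [0.19291, 0.23641] ↔ index [151, 200].
151 + (0.21317−0.19291)·(200−151)/(0.23641−0.19291) = 151 + 0.02026·49/0.04350 ≈ 173.82, so AQI = 174.
CO 24.50: bracket 20.44–24.94 → index 151–200; slope 49/4.50, offset 4.06.
AQI = 151 + 49/4.50·4.06 ≈ 195.21 ⇒ 195.
NO₂ 1304.2: bracket 995.9–1397.5 → index 151–200; slope 49/401.6, offset 308.3.
AQI = 151 + 49/401.6·308.3 ≈ 188.62 ⇒ 189.
PM2.5: 158.860 ∈ [144.208, 283.659] ↔ index [101, 150].
101 + (158.860−144.208)·(150−101)/(283.659−144.208) = 101 + 14.652·49/139.451 ≈ 106.15, so AQI = 106.
Sub-indices: O₃→174, CO→195, NO₂→189, PM2.5→106. Overall AQI = max = 195; dominant pollutant is CO.
AQI 195: Unhealthy.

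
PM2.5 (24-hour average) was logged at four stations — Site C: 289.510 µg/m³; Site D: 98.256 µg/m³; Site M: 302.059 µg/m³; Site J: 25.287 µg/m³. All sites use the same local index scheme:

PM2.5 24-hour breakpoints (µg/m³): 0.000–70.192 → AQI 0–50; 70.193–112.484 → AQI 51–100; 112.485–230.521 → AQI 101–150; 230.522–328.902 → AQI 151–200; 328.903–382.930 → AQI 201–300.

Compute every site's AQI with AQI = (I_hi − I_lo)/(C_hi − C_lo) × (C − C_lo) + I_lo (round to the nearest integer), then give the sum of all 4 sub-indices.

469

Site C: 289.510 lies in 230.522–328.902, so I_lo=151, I_hi=200, C_lo=230.522, C_hi=328.902.
(200−151)/(328.902−230.522) × (289.510−230.522) + 151 = 49/98.380 × 58.988 + 151 ≈ 180.38 → 180.
Site D 98.256: bracket 70.193–112.484 → index 51–100; slope 49/42.291, offset 28.063.
AQI = 51 + 49/42.291·28.063 ≈ 83.51 ⇒ 84.
Site M: 302.059 ∈ [230.522, 328.902] ↔ index [151, 200].
151 + (302.059−230.522)·(200−151)/(328.902−230.522) = 151 + 71.537·49/98.380 ≈ 186.63, so AQI = 187.
Site J 25.287: bracket 0.000–70.192 → index 0–50; slope 50/70.192, offset 25.287.
AQI = 0 + 50/70.192·25.287 ≈ 18.01 ⇒ 18.
AQIs: Site C=180, Site D=84, Site M=187, Site J=18. Sum = 180 + 84 + 187 + 18 = 469.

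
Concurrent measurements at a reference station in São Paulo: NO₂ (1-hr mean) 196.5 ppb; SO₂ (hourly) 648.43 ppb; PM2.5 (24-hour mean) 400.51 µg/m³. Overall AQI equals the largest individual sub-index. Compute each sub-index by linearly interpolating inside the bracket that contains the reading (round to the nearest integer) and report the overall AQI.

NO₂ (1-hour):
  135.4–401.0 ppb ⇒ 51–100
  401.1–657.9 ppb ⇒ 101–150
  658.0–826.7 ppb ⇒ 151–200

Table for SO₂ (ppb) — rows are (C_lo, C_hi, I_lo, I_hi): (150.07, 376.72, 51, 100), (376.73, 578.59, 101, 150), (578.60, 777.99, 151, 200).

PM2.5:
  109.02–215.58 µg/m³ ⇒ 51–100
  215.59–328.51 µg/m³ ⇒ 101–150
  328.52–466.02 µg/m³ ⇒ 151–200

177

NO₂: row 135.4–401.0 (AQI 51–100). (100−51)·(196.5−135.4)/(401.0−135.4) + 51 = 49·61.1/265.6 + 51 ≈ 62.27 → 62.
SO₂ 648.43: bracket 578.60–777.99 → index 151–200; slope 49/199.39, offset 69.83.
AQI = 151 + 49/199.39·69.83 ≈ 168.16 ⇒ 168.
PM2.5: row 328.52–466.02 (AQI 151–200). (200−151)·(400.51−328.52)/(466.02−328.52) + 151 = 49·71.99/137.50 + 151 ≈ 176.65 → 177.
Sub-indices: NO₂→62, SO₂→168, PM2.5→177. Overall AQI = max = 177; dominant pollutant is PM2.5.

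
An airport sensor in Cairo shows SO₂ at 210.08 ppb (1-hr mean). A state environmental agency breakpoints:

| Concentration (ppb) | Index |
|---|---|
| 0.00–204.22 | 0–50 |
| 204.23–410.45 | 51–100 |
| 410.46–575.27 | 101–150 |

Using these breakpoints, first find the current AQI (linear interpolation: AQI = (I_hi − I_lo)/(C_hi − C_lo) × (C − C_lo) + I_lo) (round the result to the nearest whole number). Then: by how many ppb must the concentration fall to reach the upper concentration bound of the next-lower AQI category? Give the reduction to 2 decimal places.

5.86

SO₂ 210.08: bracket 204.23–410.45 → index 51–100; slope 49/206.22, offset 5.85.
AQI = 51 + 49/206.22·5.85 ≈ 52.39 ⇒ 52.
Current AQI 52 is in the Moderate range (51–100). The next-lower category tops out at AQI 50, whose upper concentration bound is 204.22 ppb.
Reduction needed = 210.08 − 204.22 = 5.86 ppb.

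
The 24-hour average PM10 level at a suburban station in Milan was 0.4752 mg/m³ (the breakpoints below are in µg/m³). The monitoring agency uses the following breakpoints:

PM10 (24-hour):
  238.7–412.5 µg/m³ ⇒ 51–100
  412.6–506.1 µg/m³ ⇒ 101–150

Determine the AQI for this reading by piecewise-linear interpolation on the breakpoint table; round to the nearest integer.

Convert: 0.4752 mg/m³ = 475.2 µg/m³.
PM10: 475.2 ∈ [412.6, 506.1] ↔ index [101, 150].
101 + (475.2−412.6)·(150−101)/(506.1−412.6) = 101 + 62.6·49/93.5 ≈ 133.81, so AQI = 134.
AQI 134 falls in the Unhealthy for Sensitive Groups category.

134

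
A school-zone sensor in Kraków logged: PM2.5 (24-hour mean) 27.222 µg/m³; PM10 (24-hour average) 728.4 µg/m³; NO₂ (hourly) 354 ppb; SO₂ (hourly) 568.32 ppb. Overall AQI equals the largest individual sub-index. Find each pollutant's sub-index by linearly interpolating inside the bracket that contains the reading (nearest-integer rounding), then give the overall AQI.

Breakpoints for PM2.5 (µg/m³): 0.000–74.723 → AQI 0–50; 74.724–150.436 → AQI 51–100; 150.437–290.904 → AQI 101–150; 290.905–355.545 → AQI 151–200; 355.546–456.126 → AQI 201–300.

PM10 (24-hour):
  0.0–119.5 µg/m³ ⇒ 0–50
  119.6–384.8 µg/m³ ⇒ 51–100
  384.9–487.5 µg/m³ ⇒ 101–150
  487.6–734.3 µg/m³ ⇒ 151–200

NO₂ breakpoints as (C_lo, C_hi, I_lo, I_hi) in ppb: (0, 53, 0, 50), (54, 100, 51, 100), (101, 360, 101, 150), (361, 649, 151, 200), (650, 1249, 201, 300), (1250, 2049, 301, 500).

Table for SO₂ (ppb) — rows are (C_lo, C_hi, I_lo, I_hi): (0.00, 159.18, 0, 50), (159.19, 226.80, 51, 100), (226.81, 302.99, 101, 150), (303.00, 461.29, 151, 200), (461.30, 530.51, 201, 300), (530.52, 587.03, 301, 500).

434

PM2.5: 27.222 ∈ [0.000, 74.723] ↔ index [0, 50].
0 + (27.222−0.000)·(50−0)/(74.723−0.000) = 0 + 27.222·50/74.723 ≈ 18.22, so AQI = 18.
PM10: 728.4 lies in 487.6–734.3, so I_lo=151, I_hi=200, C_lo=487.6, C_hi=734.3.
(200−151)/(734.3−487.6) × (728.4−487.6) + 151 = 49/246.7 × 240.8 + 151 ≈ 198.83 → 199.
NO₂ 354: bracket 101–360 → index 101–150; slope 49/259, offset 253.
AQI = 101 + 49/259·253 ≈ 148.86 ⇒ 149.
SO₂: 568.32 ∈ [530.52, 587.03] ↔ index [301, 500].
301 + (568.32−530.52)·(500−301)/(587.03−530.52) = 301 + 37.80·199/56.51 ≈ 434.11, so AQI = 434.
Sub-indices: PM2.5→18, PM10→199, NO₂→149, SO₂→434. Overall AQI = max = 434; dominant pollutant is SO₂.
AQI 434: Hazardous.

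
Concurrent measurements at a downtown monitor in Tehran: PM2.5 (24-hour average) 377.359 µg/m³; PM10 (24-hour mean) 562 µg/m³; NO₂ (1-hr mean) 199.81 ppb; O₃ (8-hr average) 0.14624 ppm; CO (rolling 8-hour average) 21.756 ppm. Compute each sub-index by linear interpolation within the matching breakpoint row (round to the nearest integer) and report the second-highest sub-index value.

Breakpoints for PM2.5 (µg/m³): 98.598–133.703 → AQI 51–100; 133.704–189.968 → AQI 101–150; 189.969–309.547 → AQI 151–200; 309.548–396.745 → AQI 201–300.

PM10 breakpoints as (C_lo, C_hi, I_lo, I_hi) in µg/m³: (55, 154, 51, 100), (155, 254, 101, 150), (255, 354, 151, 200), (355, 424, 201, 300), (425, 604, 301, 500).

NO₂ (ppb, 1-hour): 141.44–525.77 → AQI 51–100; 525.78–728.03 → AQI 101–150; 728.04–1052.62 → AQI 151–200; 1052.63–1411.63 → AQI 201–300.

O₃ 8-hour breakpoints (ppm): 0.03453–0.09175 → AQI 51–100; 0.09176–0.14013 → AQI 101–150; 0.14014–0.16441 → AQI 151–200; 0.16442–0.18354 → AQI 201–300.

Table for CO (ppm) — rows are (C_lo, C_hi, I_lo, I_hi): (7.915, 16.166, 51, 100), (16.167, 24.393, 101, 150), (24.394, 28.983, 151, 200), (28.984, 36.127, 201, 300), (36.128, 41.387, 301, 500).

PM2.5 377.359: bracket 309.548–396.745 → index 201–300; slope 99/87.197, offset 67.811.
AQI = 201 + 99/87.197·67.811 ≈ 277.99 ⇒ 278.
PM10: row 425–604 (AQI 301–500). (500−301)·(562−425)/(604−425) + 301 = 199·137/179 + 301 ≈ 453.31 → 453.
NO₂: row 141.44–525.77 (AQI 51–100). (100−51)·(199.81−141.44)/(525.77−141.44) + 51 = 49·58.37/384.33 + 51 ≈ 58.44 → 58.
O₃: 0.14624 ∈ [0.14014, 0.16441] ↔ index [151, 200].
151 + (0.14624−0.14014)·(200−151)/(0.16441−0.14014) = 151 + 0.00610·49/0.02427 ≈ 163.32, so AQI = 163.
CO: 21.756 lies in 16.167–24.393, so I_lo=101, I_hi=150, C_lo=16.167, C_hi=24.393.
(150−101)/(24.393−16.167) × (21.756−16.167) + 101 = 49/8.226 × 5.589 + 101 ≈ 134.29 → 134.
Sub-indices: PM2.5→278, PM10→453, NO₂→58, O₃→163, CO→134. Ranked high→low: 453, 278, 163, 134, 58. Second-highest sub-index = 278.

278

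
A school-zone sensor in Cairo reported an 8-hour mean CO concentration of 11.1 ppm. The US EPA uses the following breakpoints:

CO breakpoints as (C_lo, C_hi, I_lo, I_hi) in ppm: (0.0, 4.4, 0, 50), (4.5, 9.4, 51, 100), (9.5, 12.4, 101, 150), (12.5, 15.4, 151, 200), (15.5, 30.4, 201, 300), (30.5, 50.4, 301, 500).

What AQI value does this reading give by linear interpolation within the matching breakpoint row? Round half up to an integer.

128

CO: 11.1 ∈ [9.5, 12.4] ↔ index [101, 150].
101 + (11.1−9.5)·(150−101)/(12.4−9.5) = 101 + 1.6·49/2.9 ≈ 128.03, so AQI = 128.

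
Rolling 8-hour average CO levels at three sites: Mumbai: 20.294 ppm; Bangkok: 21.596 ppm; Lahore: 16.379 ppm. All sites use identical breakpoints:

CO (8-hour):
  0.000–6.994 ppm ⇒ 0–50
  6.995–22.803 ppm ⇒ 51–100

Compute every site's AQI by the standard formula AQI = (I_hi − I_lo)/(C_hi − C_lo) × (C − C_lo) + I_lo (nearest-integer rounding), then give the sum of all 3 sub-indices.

268

Mumbai: 20.294 lies in 6.995–22.803, so I_lo=51, I_hi=100, C_lo=6.995, C_hi=22.803.
(100−51)/(22.803−6.995) × (20.294−6.995) + 51 = 49/15.808 × 13.299 + 51 ≈ 92.22 → 92.
Bangkok: 21.596 ∈ [6.995, 22.803] ↔ index [51, 100].
51 + (21.596−6.995)·(100−51)/(22.803−6.995) = 51 + 14.601·49/15.808 ≈ 96.26, so AQI = 96.
Lahore: 16.379 ∈ [6.995, 22.803] ↔ index [51, 100].
51 + (16.379−6.995)·(100−51)/(22.803−6.995) = 51 + 9.384·49/15.808 ≈ 80.09, so AQI = 80.
AQIs: Mumbai=92, Bangkok=96, Lahore=80. Sum = 92 + 96 + 80 = 268.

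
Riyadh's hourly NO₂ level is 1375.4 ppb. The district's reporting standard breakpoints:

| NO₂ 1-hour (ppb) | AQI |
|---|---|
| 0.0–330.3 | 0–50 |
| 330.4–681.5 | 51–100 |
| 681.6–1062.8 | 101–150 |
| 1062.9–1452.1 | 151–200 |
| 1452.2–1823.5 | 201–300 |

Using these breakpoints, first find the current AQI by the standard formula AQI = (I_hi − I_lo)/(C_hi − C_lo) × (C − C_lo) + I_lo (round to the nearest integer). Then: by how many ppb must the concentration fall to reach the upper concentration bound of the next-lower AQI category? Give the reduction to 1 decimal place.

NO₂: 1375.4 lies in 1062.9–1452.1, so I_lo=151, I_hi=200, C_lo=1062.9, C_hi=1452.1.
(200−151)/(1452.1−1062.9) × (1375.4−1062.9) + 151 = 49/389.2 × 312.5 + 151 ≈ 190.34 → 190.
Current AQI 190 is in the Unhealthy range (151–200). The next-lower category tops out at AQI 150, whose upper concentration bound is 1062.8 ppb.
Reduction needed = 1375.4 − 1062.8 = 312.6 ppb.

312.6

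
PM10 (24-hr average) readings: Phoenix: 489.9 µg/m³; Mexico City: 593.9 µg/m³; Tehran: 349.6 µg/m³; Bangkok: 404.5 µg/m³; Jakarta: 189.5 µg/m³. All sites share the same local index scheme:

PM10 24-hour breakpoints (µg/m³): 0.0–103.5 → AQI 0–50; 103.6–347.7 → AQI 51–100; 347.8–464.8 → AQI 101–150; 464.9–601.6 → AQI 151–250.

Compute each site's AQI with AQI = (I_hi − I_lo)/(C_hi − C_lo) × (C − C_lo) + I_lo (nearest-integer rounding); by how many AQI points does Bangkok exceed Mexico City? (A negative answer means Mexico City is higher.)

Phoenix: 489.9 ∈ [464.9, 601.6] ↔ index [151, 250].
151 + (489.9−464.9)·(250−151)/(601.6−464.9) = 151 + 25.0·99/136.7 ≈ 169.11, so AQI = 169.
Mexico City: 593.9 ∈ [464.9, 601.6] ↔ index [151, 250].
151 + (593.9−464.9)·(250−151)/(601.6−464.9) = 151 + 129.0·99/136.7 ≈ 244.42, so AQI = 244.
Tehran: row 347.8–464.8 (AQI 101–150). (150−101)·(349.6−347.8)/(464.8−347.8) + 101 = 49·1.8/117.0 + 101 ≈ 101.75 → 102.
Bangkok: 404.5 ∈ [347.8, 464.8] ↔ index [101, 150].
101 + (404.5−347.8)·(150−101)/(464.8−347.8) = 101 + 56.7·49/117.0 ≈ 124.75, so AQI = 125.
Jakarta: row 103.6–347.7 (AQI 51–100). (100−51)·(189.5−103.6)/(347.7−103.6) + 51 = 49·85.9/244.1 + 51 ≈ 68.24 → 68.
AQIs: Phoenix=169, Mexico City=244, Tehran=102, Bangkok=125, Jakarta=68. Bangkok (125) − Mexico City (244) = -119.

-119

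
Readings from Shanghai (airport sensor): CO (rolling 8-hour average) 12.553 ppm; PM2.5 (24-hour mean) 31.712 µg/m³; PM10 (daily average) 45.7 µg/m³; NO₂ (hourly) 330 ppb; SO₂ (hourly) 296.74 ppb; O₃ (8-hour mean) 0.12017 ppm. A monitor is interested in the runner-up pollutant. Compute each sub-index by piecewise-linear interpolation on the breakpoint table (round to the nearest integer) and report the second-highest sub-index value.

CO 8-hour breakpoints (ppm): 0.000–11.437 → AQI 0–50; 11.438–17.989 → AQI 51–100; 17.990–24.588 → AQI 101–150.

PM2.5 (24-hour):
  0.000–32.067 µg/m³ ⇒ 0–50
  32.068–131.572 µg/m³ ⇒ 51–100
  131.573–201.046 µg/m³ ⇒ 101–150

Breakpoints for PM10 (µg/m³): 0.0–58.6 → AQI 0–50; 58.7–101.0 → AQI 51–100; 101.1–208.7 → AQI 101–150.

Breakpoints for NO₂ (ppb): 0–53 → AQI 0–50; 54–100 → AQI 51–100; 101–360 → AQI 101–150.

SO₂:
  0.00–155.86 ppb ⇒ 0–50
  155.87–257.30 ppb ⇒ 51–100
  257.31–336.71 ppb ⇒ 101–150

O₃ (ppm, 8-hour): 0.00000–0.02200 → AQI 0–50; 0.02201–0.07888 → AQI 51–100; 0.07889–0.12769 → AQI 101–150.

CO 12.553: bracket 11.438–17.989 → index 51–100; slope 49/6.551, offset 1.115.
AQI = 51 + 49/6.551·1.115 ≈ 59.34 ⇒ 59.
PM2.5 31.712: bracket 0.000–32.067 → index 0–50; slope 50/32.067, offset 31.712.
AQI = 0 + 50/32.067·31.712 ≈ 49.45 ⇒ 49.
PM10: 45.7 ∈ [0.0, 58.6] ↔ index [0, 50].
0 + (45.7−0.0)·(50−0)/(58.6−0.0) = 0 + 45.7·50/58.6 ≈ 38.99, so AQI = 39.
NO₂: 330 lies in 101–360, so I_lo=101, I_hi=150, C_lo=101, C_hi=360.
(150−101)/(360−101) × (330−101) + 101 = 49/259 × 229 + 101 ≈ 144.32 → 144.
SO₂ 296.74: bracket 257.31–336.71 → index 101–150; slope 49/79.40, offset 39.43.
AQI = 101 + 49/79.40·39.43 ≈ 125.33 ⇒ 125.
O₃ 0.12017: bracket 0.07889–0.12769 → index 101–150; slope 49/0.04880, offset 0.04128.
AQI = 101 + 49/0.04880·0.04128 ≈ 142.45 ⇒ 142.
Sub-indices: CO→59, PM2.5→49, PM10→39, NO₂→144, SO₂→125, O₃→142. Ranked high→low: 144, 142, 125, 59, 49, 39. Second-highest sub-index = 142.

142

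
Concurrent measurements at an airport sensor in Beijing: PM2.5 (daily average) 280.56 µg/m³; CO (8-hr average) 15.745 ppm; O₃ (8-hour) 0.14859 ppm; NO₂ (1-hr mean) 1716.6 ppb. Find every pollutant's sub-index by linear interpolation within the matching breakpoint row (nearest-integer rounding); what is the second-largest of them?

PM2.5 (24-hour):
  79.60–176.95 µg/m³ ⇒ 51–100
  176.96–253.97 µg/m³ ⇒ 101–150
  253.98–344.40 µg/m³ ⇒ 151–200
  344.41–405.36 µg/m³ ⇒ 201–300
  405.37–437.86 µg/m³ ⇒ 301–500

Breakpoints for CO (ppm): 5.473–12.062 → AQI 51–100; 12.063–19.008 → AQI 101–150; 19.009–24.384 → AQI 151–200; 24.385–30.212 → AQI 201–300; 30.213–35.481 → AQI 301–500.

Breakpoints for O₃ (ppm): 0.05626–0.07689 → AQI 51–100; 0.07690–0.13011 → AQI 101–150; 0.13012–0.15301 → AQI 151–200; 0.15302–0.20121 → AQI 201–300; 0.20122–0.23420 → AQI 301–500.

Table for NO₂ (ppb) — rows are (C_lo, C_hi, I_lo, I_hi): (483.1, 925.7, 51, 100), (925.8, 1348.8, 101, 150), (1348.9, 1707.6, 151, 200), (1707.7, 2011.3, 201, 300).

191

PM2.5: row 253.98–344.40 (AQI 151–200). (200−151)·(280.56−253.98)/(344.40−253.98) + 151 = 49·26.58/90.42 + 151 ≈ 165.40 → 165.
CO: 15.745 lies in 12.063–19.008, so I_lo=101, I_hi=150, C_lo=12.063, C_hi=19.008.
(150−101)/(19.008−12.063) × (15.745−12.063) + 101 = 49/6.945 × 3.682 + 101 ≈ 126.98 → 127.
O₃: 0.14859 ∈ [0.13012, 0.15301] ↔ index [151, 200].
151 + (0.14859−0.13012)·(200−151)/(0.15301−0.13012) = 151 + 0.01847·49/0.02289 ≈ 190.54, so AQI = 191.
NO₂: 1716.6 ∈ [1707.7, 2011.3] ↔ index [201, 300].
201 + (1716.6−1707.7)·(300−201)/(2011.3−1707.7) = 201 + 8.9·99/303.6 ≈ 203.90, so AQI = 204.
Sub-indices: PM2.5→165, CO→127, O₃→191, NO₂→204. Ranked high→low: 204, 191, 165, 127. Second-highest sub-index = 191.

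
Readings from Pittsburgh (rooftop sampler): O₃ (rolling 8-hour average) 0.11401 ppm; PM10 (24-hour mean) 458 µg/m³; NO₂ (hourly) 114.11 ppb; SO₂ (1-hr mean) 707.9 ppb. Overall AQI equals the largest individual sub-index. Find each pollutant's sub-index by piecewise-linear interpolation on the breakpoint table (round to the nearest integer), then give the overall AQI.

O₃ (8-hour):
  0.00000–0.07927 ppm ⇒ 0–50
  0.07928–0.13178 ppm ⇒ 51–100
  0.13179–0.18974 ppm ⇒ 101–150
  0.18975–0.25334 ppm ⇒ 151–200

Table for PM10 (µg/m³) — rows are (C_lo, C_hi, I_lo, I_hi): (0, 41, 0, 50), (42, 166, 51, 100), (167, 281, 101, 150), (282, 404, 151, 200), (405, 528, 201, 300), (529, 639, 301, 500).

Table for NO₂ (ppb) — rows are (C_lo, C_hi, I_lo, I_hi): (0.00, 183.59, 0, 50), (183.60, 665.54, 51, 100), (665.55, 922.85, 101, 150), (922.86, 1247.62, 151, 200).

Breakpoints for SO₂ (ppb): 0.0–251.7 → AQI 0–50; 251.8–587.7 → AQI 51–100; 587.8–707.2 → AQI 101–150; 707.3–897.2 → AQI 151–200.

O₃: 0.11401 lies in 0.07928–0.13178, so I_lo=51, I_hi=100, C_lo=0.07928, C_hi=0.13178.
(100−51)/(0.13178−0.07928) × (0.11401−0.07928) + 51 = 49/0.05250 × 0.03473 + 51 ≈ 83.41 → 83.
PM10: row 405–528 (AQI 201–300). (300−201)·(458−405)/(528−405) + 201 = 99·53/123 + 201 ≈ 243.66 → 244.
NO₂: 114.11 lies in 0.00–183.59, so I_lo=0, I_hi=50, C_lo=0.00, C_hi=183.59.
(50−0)/(183.59−0.00) × (114.11−0.00) + 0 = 50/183.59 × 114.11 + 0 ≈ 31.08 → 31.
SO₂: 707.9 lies in 707.3–897.2, so I_lo=151, I_hi=200, C_lo=707.3, C_hi=897.2.
(200−151)/(897.2−707.3) × (707.9−707.3) + 151 = 49/189.9 × 0.6 + 151 ≈ 151.15 → 151.
Sub-indices: O₃→83, PM10→244, NO₂→31, SO₂→151. Overall AQI = max = 244; dominant pollutant is PM10.

244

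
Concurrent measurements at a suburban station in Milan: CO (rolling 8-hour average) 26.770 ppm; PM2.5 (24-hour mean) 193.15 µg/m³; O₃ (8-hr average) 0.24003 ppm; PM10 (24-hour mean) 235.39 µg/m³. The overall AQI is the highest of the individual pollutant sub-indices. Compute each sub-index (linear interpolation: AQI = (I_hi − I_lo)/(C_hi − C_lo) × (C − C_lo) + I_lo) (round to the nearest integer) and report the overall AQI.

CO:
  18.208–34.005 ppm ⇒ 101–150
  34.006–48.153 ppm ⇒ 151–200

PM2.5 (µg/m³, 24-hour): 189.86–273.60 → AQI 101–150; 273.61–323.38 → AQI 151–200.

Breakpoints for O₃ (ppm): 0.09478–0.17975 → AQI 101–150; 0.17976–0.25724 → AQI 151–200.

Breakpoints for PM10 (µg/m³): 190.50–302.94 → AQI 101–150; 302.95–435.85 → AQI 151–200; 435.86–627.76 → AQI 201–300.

189

CO: row 18.208–34.005 (AQI 101–150). (150−101)·(26.770−18.208)/(34.005−18.208) + 101 = 49·8.562/15.797 + 101 ≈ 127.56 → 128.
PM2.5 193.15: bracket 189.86–273.60 → index 101–150; slope 49/83.74, offset 3.29.
AQI = 101 + 49/83.74·3.29 ≈ 102.93 ⇒ 103.
O₃ 0.24003: bracket 0.17976–0.25724 → index 151–200; slope 49/0.07748, offset 0.06027.
AQI = 151 + 49/0.07748·0.06027 ≈ 189.12 ⇒ 189.
PM10: 235.39 lies in 190.50–302.94, so I_lo=101, I_hi=150, C_lo=190.50, C_hi=302.94.
(150−101)/(302.94−190.50) × (235.39−190.50) + 101 = 49/112.44 × 44.89 + 101 ≈ 120.56 → 121.
Sub-indices: CO→128, PM2.5→103, O₃→189, PM10→121. Overall AQI = max = 189; dominant pollutant is O₃.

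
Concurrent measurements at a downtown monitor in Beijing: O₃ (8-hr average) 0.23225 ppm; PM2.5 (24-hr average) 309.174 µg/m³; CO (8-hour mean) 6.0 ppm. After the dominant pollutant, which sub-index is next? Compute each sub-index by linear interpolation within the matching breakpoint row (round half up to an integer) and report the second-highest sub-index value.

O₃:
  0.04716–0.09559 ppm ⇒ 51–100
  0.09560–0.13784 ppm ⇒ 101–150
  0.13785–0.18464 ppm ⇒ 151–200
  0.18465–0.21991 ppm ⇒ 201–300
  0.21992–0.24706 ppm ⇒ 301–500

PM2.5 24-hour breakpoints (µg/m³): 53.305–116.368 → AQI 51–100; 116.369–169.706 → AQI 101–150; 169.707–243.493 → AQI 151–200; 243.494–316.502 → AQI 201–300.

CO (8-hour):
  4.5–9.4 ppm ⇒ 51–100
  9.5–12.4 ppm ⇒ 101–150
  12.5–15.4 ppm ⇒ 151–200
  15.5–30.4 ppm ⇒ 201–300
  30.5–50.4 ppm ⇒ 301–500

290

O₃: 0.23225 ∈ [0.21992, 0.24706] ↔ index [301, 500].
301 + (0.23225−0.21992)·(500−301)/(0.24706−0.21992) = 301 + 0.01233·199/0.02714 ≈ 391.41, so AQI = 391.
PM2.5: 309.174 ∈ [243.494, 316.502] ↔ index [201, 300].
201 + (309.174−243.494)·(300−201)/(316.502−243.494) = 201 + 65.680·99/73.008 ≈ 290.06, so AQI = 290.
CO: row 4.5–9.4 (AQI 51–100). (100−51)·(6.0−4.5)/(9.4−4.5) + 51 = 49·1.5/4.9 + 51 ≈ 66.00 → 66.
Sub-indices: O₃→391, PM2.5→290, CO→66. Ranked high→low: 391, 290, 66. Second-highest sub-index = 290.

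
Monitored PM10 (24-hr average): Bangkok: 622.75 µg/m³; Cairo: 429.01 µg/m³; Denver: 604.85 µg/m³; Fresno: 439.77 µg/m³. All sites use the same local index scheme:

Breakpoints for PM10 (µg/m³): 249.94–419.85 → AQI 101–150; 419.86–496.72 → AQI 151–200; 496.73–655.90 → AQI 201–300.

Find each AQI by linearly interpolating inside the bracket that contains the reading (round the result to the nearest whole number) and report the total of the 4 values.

868

Bangkok: row 496.73–655.90 (AQI 201–300). (300−201)·(622.75−496.73)/(655.90−496.73) + 201 = 99·126.02/159.17 + 201 ≈ 279.38 → 279.
Cairo: row 419.86–496.72 (AQI 151–200). (200−151)·(429.01−419.86)/(496.72−419.86) + 151 = 49·9.15/76.86 + 151 ≈ 156.83 → 157.
Denver: 604.85 lies in 496.73–655.90, so I_lo=201, I_hi=300, C_lo=496.73, C_hi=655.90.
(300−201)/(655.90−496.73) × (604.85−496.73) + 201 = 99/159.17 × 108.12 + 201 ≈ 268.25 → 268.
Fresno 439.77: bracket 419.86–496.72 → index 151–200; slope 49/76.86, offset 19.91.
AQI = 151 + 49/76.86·19.91 ≈ 163.69 ⇒ 164.
AQIs: Bangkok=279, Cairo=157, Denver=268, Fresno=164. Sum = 279 + 157 + 268 + 164 = 868.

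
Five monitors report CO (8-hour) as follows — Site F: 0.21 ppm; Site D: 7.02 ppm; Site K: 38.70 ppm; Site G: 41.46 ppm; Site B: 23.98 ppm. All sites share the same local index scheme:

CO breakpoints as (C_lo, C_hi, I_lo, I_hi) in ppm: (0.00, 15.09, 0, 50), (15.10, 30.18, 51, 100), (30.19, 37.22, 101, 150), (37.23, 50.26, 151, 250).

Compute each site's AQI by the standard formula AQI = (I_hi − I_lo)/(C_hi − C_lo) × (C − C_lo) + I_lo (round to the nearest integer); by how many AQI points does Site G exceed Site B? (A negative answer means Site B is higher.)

Site F 0.21: bracket 0.00–15.09 → index 0–50; slope 50/15.09, offset 0.21.
AQI = 0 + 50/15.09·0.21 ≈ 0.70 ⇒ 1.
Site D: row 0.00–15.09 (AQI 0–50). (50−0)·(7.02−0.00)/(15.09−0.00) + 0 = 50·7.02/15.09 + 0 ≈ 23.26 → 23.
Site K 38.70: bracket 37.23–50.26 → index 151–250; slope 99/13.03, offset 1.47.
AQI = 151 + 99/13.03·1.47 ≈ 162.17 ⇒ 162.
Site G 41.46: bracket 37.23–50.26 → index 151–250; slope 99/13.03, offset 4.23.
AQI = 151 + 99/13.03·4.23 ≈ 183.14 ⇒ 183.
Site B: 23.98 ∈ [15.10, 30.18] ↔ index [51, 100].
51 + (23.98−15.10)·(100−51)/(30.18−15.10) = 51 + 8.88·49/15.08 ≈ 79.85, so AQI = 80.
AQIs: Site F=1, Site D=23, Site K=162, Site G=183, Site B=80. Site G (183) − Site B (80) = 103.

103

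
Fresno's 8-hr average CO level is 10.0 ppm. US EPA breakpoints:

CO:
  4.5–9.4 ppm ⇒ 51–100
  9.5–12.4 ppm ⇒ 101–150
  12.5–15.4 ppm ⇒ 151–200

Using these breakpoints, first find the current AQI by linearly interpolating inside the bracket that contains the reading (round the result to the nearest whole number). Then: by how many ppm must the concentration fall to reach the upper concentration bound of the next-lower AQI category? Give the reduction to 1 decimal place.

0.6

CO: 10.0 ∈ [9.5, 12.4] ↔ index [101, 150].
101 + (10.0−9.5)·(150−101)/(12.4−9.5) = 101 + 0.5·49/2.9 ≈ 109.45, so AQI = 109.
Current AQI 109 is in the Unhealthy for Sensitive Groups range (101–150). The next-lower category tops out at AQI 100, whose upper concentration bound is 9.4 ppm.
Reduction needed = 10.0 − 9.4 = 0.6 ppm.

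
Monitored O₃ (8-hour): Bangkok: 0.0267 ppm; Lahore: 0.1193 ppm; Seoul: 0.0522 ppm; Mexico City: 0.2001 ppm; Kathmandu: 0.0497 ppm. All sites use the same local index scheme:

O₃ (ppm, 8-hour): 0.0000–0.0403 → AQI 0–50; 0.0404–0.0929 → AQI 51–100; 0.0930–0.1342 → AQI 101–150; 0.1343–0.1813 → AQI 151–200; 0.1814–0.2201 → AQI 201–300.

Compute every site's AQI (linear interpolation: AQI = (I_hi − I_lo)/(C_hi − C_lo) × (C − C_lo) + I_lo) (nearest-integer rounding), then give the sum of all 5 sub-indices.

536

Bangkok: 0.0267 lies in 0.0000–0.0403, so I_lo=0, I_hi=50, C_lo=0.0000, C_hi=0.0403.
(50−0)/(0.0403−0.0000) × (0.0267−0.0000) + 0 = 50/0.0403 × 0.0267 + 0 ≈ 33.13 → 33.
Lahore: 0.1193 ∈ [0.0930, 0.1342] ↔ index [101, 150].
101 + (0.1193−0.0930)·(150−101)/(0.1342−0.0930) = 101 + 0.0263·49/0.0412 ≈ 132.28, so AQI = 132.
Seoul 0.0522: bracket 0.0404–0.0929 → index 51–100; slope 49/0.0525, offset 0.0118.
AQI = 51 + 49/0.0525·0.0118 ≈ 62.01 ⇒ 62.
Mexico City: 0.2001 lies in 0.1814–0.2201, so I_lo=201, I_hi=300, C_lo=0.1814, C_hi=0.2201.
(300−201)/(0.2201−0.1814) × (0.2001−0.1814) + 201 = 99/0.0387 × 0.0187 + 201 ≈ 248.84 → 249.
Kathmandu: 0.0497 lies in 0.0404–0.0929, so I_lo=51, I_hi=100, C_lo=0.0404, C_hi=0.0929.
(100−51)/(0.0929−0.0404) × (0.0497−0.0404) + 51 = 49/0.0525 × 0.0093 + 51 ≈ 59.68 → 60.
AQIs: Bangkok=33, Lahore=132, Seoul=62, Mexico City=249, Kathmandu=60. Sum = 33 + 132 + 62 + 249 + 60 = 536.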